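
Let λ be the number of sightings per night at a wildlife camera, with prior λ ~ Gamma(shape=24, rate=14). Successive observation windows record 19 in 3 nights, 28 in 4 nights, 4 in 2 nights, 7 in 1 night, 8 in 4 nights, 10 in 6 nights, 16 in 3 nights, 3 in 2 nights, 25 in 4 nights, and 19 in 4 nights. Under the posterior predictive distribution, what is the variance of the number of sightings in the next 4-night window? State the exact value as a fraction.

33252/2209

Total count: 19 + 28 + 4 + 7 + 8 + 10 + 16 + 3 + 25 + 19 = 139.
Total exposure: 3 + 4 + 2 + 1 + 4 + 6 + 3 + 2 + 4 + 4 = 33 nights.
Conjugate update: add total count to the shape and total exposure to the rate, giving Gamma(163, 47).
The posterior predictive for a window of length T is Negative Binomial with variance T·α'·(β'+T)/β'² = 4·163·51/2209 = 33252/2209.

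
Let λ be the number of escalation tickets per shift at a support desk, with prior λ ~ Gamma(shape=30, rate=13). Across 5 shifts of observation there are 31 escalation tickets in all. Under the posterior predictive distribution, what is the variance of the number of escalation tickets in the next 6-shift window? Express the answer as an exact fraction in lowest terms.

Total count 31 over total exposure 5 shifts.
Gamma(α, β) with Poisson data over total exposure Σt gives posterior Gamma(α+Σx, β+Σt) = Gamma(61, 18).
The posterior predictive for a window of length T is Negative Binomial with variance T·α'·(β'+T)/β'² = 6·61·24/324 = 244/9.

244/9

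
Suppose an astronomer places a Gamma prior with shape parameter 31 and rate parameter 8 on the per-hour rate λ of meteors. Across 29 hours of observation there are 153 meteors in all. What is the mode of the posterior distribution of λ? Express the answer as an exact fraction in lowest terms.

183/37

Total count 153 over total exposure 29 hours.
Gamma(α, β) with Poisson data over total exposure Σt gives posterior Gamma(α+Σx, β+Σt) = Gamma(184, 37).
Posterior mode = (α'−1)/β' = 183/37.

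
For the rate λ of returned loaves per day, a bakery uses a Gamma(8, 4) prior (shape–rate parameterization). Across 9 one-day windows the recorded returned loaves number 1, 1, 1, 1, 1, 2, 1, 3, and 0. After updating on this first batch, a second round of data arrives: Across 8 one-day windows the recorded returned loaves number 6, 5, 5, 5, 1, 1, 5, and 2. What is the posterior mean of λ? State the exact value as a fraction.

Total count: 1 + 1 + 1 + 1 + 1 + 2 + 1 + 3 + 0 = 11.
Total exposure: 9 days.
After the first batch: Gamma(8 + 11, 4 + 9) = Gamma(19, 13).
Total count: 6 + 5 + 5 + 5 + 1 + 1 + 5 + 2 = 30.
Total exposure: 8 days.
After the second batch: Gamma(19 + 30, 13 + 8) = Gamma(49, 21).
Posterior mean = α'/β' = 49/21 = 7/3.

7/3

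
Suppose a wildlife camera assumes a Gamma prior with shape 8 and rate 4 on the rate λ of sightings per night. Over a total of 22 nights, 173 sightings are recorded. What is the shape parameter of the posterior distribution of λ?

Total count 173 over total exposure 22 nights.
The Gamma prior is conjugate for the Poisson rate, so λ | data ~ Gamma(8+173, 4+22) = Gamma(181, 26).

181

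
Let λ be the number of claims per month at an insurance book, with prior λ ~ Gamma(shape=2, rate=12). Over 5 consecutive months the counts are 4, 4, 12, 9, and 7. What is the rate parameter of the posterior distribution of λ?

17

Total count: 4 + 4 + 12 + 9 + 7 = 36.
Total exposure: 5 months.
Gamma(α, β) with Poisson data over total exposure Σt gives posterior Gamma(α+Σx, β+Σt) = Gamma(38, 17).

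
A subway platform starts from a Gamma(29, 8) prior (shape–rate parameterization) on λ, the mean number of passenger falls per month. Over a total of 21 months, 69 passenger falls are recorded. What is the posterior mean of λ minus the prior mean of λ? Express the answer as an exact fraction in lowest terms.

-57/232

Total count 69 over total exposure 21 months.
By Gamma–Poisson conjugacy, the posterior is Gamma(α + Σx, β + Σt) = Gamma(29 + 69, 8 + 21) = Gamma(98, 29).
Posterior mean = 98/29 = 98/29; prior mean = 29/8 = 29/8. Difference = 98/29 − 29/8 = -57/232.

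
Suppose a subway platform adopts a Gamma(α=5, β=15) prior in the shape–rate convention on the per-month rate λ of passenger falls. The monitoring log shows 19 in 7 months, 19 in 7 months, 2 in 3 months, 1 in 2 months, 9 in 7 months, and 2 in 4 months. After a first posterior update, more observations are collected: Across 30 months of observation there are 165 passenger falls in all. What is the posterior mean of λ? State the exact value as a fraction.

74/25

Total count: 19 + 19 + 2 + 1 + 9 + 2 = 52.
Total exposure: 7 + 7 + 3 + 2 + 7 + 4 = 30 months.
After the first batch: Gamma(5 + 52, 15 + 30) = Gamma(57, 45).
Total count 165 over total exposure 30 months.
After the second batch: Gamma(57 + 165, 45 + 30) = Gamma(222, 75).
Posterior mean = α'/β' = 222/75 = 74/25.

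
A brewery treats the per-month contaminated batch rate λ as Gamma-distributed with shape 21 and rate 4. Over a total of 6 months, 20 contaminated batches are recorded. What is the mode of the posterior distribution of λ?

4

Total count 20 over total exposure 6 months.
By Gamma–Poisson conjugacy, the posterior is Gamma(α + Σx, β + Σt) = Gamma(21 + 20, 4 + 6) = Gamma(41, 10).
Posterior mode = (α'−1)/β' = 40/10 = 4.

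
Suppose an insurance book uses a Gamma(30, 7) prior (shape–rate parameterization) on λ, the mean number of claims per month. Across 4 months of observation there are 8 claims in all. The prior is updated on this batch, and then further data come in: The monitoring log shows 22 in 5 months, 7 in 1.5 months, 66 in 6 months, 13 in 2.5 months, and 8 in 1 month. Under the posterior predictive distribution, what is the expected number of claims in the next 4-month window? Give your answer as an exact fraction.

616/27

Total count 8 over total exposure 4 months.
After the first batch: Gamma(30 + 8, 7 + 4) = Gamma(38, 11).
Total count: 22 + 7 + 66 + 13 + 8 = 116.
Total exposure: 5 + 1.5 + 6 + 2.5 + 1 = 16 months.
After the second batch: Gamma(38 + 116, 11 + 16) = Gamma(154, 27).
Predictive mean over a 4-month window = T·E[λ|data] = 4·154/27 = 616/27.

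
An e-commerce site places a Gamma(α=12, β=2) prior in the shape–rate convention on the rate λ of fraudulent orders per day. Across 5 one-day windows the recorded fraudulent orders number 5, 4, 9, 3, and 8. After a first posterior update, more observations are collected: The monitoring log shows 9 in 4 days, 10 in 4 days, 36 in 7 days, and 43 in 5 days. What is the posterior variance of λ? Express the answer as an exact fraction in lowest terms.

Total count: 5 + 4 + 9 + 3 + 8 = 29.
Total exposure: 5 days.
After the first batch: Gamma(12 + 29, 2 + 5) = Gamma(41, 7).
Total count: 9 + 10 + 36 + 43 = 98.
Total exposure: 4 + 4 + 7 + 5 = 20 days.
After the second batch: Gamma(41 + 98, 7 + 20) = Gamma(139, 27).
Posterior variance = α'/β'² = 139/729.

139/729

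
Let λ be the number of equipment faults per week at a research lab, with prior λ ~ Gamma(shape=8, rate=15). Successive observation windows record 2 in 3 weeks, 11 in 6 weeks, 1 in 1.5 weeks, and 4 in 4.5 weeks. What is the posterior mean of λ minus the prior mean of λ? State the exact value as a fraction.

1/3

Total count: 2 + 11 + 1 + 4 = 18.
Total exposure: 3 + 6 + 1.5 + 4.5 = 15 weeks.
Gamma(α, β) with Poisson data over total exposure Σt gives posterior Gamma(α+Σx, β+Σt) = Gamma(26, 30).
Posterior mean = 26/30 = 13/15; prior mean = 8/15 = 8/15. Difference = 13/15 − 8/15 = 1/3.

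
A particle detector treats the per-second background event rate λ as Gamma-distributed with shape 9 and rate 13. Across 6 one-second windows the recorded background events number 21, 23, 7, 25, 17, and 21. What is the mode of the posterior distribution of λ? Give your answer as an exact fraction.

122/19

Total count: 21 + 23 + 7 + 25 + 17 + 21 = 114.
Total exposure: 6 seconds.
By Gamma–Poisson conjugacy, the posterior is Gamma(α + Σx, β + Σt) = Gamma(9 + 114, 13 + 6) = Gamma(123, 19).
Posterior mode = (α'−1)/β' = 122/19.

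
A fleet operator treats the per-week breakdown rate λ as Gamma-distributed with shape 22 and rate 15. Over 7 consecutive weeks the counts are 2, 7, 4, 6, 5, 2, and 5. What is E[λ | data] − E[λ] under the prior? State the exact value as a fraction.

311/330

Total count: 2 + 7 + 4 + 6 + 5 + 2 + 5 = 31.
Total exposure: 7 weeks.
Conjugate update: add total count to the shape and total exposure to the rate, giving Gamma(53, 22).
Posterior mean = 53/22 = 53/22; prior mean = 22/15 = 22/15. Difference = 53/22 − 22/15 = 311/330.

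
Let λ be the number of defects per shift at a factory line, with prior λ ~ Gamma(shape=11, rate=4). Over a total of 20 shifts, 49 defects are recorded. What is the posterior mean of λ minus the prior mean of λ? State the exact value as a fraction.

-1/4

Total count 49 over total exposure 20 shifts.
Conjugate update: add total count to the shape and total exposure to the rate, giving Gamma(60, 24).
Posterior mean = 60/24 = 5/2; prior mean = 11/4 = 11/4. Difference = 5/2 − 11/4 = -1/4.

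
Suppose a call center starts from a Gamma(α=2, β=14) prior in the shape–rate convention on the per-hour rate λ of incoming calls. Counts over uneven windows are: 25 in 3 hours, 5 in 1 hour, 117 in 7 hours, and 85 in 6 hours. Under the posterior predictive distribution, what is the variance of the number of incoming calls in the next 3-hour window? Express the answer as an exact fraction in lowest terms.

Total count: 25 + 5 + 117 + 85 = 232.
Total exposure: 3 + 1 + 7 + 6 = 17 hours.
The Gamma prior is conjugate for the Poisson rate, so λ | data ~ Gamma(2+232, 14+17) = Gamma(234, 31).
The posterior predictive for a window of length T is Negative Binomial with variance T·α'·(β'+T)/β'² = 3·234·34/961 = 23868/961.

23868/961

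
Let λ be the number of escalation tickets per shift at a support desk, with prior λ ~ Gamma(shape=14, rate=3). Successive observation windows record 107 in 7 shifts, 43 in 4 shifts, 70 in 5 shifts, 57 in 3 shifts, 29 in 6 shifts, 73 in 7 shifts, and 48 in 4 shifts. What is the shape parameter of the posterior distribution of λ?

441

Total count: 107 + 43 + 70 + 57 + 29 + 73 + 48 = 427.
Total exposure: 7 + 4 + 5 + 3 + 6 + 7 + 4 = 36 shifts.
The Gamma prior is conjugate for the Poisson rate, so λ | data ~ Gamma(14+427, 3+36) = Gamma(441, 39).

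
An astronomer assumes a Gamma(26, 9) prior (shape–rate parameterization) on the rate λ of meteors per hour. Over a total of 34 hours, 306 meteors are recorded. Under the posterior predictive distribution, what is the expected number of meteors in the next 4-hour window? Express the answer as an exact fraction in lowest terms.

Total count 306 over total exposure 34 hours.
The Gamma prior is conjugate for the Poisson rate, so λ | data ~ Gamma(26+306, 9+34) = Gamma(332, 43).
Predictive mean over a 4-hour window = T·E[λ|data] = 4·332/43 = 1328/43.

1328/43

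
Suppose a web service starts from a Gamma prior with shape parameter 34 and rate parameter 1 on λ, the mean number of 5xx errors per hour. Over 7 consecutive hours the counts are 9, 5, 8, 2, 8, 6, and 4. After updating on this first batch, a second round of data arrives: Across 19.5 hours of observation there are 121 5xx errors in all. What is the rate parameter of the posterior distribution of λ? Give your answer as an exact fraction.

55/2

Total count: 9 + 5 + 8 + 2 + 8 + 6 + 4 = 42.
Total exposure: 7 hours.
After the first batch: Gamma(34 + 42, 1 + 7) = Gamma(76, 8).
Total count 121 over total exposure 19.5 hours.
After the second batch: Gamma(76 + 121, 8 + 19.5) = Gamma(197, 55/2).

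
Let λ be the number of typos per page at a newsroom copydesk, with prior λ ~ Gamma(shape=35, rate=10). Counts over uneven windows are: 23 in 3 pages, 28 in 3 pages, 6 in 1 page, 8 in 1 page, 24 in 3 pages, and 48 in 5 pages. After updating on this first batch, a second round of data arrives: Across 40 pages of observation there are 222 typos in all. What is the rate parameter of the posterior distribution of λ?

66

Total count: 23 + 28 + 6 + 8 + 24 + 48 = 137.
Total exposure: 3 + 3 + 1 + 1 + 3 + 5 = 16 pages.
After the first batch: Gamma(35 + 137, 10 + 16) = Gamma(172, 26).
Total count 222 over total exposure 40 pages.
After the second batch: Gamma(172 + 222, 26 + 40) = Gamma(394, 66).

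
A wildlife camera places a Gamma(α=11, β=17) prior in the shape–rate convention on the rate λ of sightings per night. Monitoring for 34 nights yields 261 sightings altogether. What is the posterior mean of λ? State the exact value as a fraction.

Total count 261 over total exposure 34 nights.
By Gamma–Poisson conjugacy, the posterior is Gamma(α + Σx, β + Σt) = Gamma(11 + 261, 17 + 34) = Gamma(272, 51).
Posterior mean = α'/β' = 272/51 = 16/3.

16/3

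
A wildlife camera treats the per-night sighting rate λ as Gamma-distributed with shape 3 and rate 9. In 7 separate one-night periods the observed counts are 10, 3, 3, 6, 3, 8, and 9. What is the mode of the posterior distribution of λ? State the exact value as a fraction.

11/4

Total count: 10 + 3 + 3 + 6 + 3 + 8 + 9 = 42.
Total exposure: 7 nights.
Posterior: α' = 3 + 42 = 45, β' = 9 + 7 = 16.
Posterior mode = (α'−1)/β' = 44/16 = 11/4.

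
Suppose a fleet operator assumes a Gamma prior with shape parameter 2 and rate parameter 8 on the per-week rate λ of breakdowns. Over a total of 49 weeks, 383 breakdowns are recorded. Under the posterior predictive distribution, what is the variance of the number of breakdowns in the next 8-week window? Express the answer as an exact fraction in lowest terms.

Total count 383 over total exposure 49 weeks.
By Gamma–Poisson conjugacy, the posterior is Gamma(α + Σx, β + Σt) = Gamma(2 + 383, 8 + 49) = Gamma(385, 57).
The posterior predictive for a window of length T is Negative Binomial with variance T·α'·(β'+T)/β'² = 8·385·65/3249 = 200200/3249.

200200/3249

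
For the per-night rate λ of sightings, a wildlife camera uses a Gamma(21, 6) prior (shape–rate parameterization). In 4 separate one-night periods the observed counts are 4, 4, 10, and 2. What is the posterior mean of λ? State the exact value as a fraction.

41/10

Total count: 4 + 4 + 10 + 2 = 20.
Total exposure: 4 nights.
By Gamma–Poisson conjugacy, the posterior is Gamma(α + Σx, β + Σt) = Gamma(21 + 20, 6 + 4) = Gamma(41, 10).
Posterior mean = α'/β' = 41/10.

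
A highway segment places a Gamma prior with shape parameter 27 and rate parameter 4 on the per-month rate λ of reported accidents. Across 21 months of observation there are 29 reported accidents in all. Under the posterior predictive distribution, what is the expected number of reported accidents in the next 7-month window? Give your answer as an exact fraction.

Total count 29 over total exposure 21 months.
Conjugate update: add total count to the shape and total exposure to the rate, giving Gamma(56, 25).
Predictive mean over a 7-month window = T·E[λ|data] = 7·56/25 = 392/25.

392/25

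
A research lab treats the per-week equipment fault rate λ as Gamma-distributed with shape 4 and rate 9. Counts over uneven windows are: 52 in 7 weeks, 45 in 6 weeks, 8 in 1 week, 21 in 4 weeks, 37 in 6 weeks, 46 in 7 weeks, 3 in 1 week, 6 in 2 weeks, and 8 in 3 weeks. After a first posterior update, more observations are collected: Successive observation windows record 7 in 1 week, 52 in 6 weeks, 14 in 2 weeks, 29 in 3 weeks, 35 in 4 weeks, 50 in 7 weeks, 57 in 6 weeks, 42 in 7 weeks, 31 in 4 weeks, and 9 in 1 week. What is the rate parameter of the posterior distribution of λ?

87

Total count: 52 + 45 + 8 + 21 + 37 + 46 + 3 + 6 + 8 = 226.
Total exposure: 7 + 6 + 1 + 4 + 6 + 7 + 1 + 2 + 3 = 37 weeks.
After the first batch: Gamma(4 + 226, 9 + 37) = Gamma(230, 46).
Total count: 7 + 52 + 14 + 29 + 35 + 50 + 57 + 42 + 31 + 9 = 326.
Total exposure: 1 + 6 + 2 + 3 + 4 + 7 + 6 + 7 + 4 + 1 = 41 weeks.
After the second batch: Gamma(230 + 326, 46 + 41) = Gamma(556, 87).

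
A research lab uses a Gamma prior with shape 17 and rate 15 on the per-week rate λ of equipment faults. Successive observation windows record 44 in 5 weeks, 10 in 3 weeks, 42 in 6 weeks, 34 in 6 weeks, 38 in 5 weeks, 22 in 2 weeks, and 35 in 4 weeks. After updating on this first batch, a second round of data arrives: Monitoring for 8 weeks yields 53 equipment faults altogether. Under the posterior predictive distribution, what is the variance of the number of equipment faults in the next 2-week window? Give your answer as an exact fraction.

8260/729

Total count: 44 + 10 + 42 + 34 + 38 + 22 + 35 = 225.
Total exposure: 5 + 3 + 6 + 6 + 5 + 2 + 4 = 31 weeks.
After the first batch: Gamma(17 + 225, 15 + 31) = Gamma(242, 46).
Total count 53 over total exposure 8 weeks.
After the second batch: Gamma(242 + 53, 46 + 8) = Gamma(295, 54).
The posterior predictive for a window of length T is Negative Binomial with variance T·α'·(β'+T)/β'² = 2·295·56/2916 = 8260/729.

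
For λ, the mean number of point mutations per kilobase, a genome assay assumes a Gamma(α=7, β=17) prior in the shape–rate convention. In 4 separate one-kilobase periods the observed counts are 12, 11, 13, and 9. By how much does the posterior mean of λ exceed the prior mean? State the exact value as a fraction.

737/357

Total count: 12 + 11 + 13 + 9 = 45.
Total exposure: 4 kilobases.
Posterior: α' = 7 + 45 = 52, β' = 17 + 4 = 21.
Posterior mean = 52/21 = 52/21; prior mean = 7/17 = 7/17. Difference = 52/21 − 7/17 = 737/357.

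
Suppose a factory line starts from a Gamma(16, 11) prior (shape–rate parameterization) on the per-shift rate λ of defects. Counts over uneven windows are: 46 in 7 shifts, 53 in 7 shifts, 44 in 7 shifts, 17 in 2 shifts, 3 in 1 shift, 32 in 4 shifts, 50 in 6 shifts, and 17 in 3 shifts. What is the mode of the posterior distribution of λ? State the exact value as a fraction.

277/48

Total count: 46 + 53 + 44 + 17 + 3 + 32 + 50 + 17 = 262.
Total exposure: 7 + 7 + 7 + 2 + 1 + 4 + 6 + 3 = 37 shifts.
Gamma(α, β) with Poisson data over total exposure Σt gives posterior Gamma(α+Σx, β+Σt) = Gamma(278, 48).
Posterior mode = (α'−1)/β' = 277/48.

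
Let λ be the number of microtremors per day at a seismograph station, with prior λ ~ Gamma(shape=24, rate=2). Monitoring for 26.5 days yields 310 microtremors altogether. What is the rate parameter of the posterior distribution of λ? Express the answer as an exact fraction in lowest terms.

57/2

Total count 310 over total exposure 26.5 days.
Conjugate update: add total count to the shape and total exposure to the rate, giving Gamma(334, 57/2).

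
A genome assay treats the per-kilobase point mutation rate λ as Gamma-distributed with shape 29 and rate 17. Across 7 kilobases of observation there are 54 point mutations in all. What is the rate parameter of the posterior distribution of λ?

Total count 54 over total exposure 7 kilobases.
By Gamma–Poisson conjugacy, the posterior is Gamma(α + Σx, β + Σt) = Gamma(29 + 54, 17 + 7) = Gamma(83, 24).

24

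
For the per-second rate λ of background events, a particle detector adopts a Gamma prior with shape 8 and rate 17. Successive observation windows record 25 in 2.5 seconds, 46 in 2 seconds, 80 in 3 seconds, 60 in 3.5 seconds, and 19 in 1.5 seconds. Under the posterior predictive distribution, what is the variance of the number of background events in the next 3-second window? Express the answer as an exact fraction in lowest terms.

92820/3481

Total count: 25 + 46 + 80 + 60 + 19 = 230.
Total exposure: 2.5 + 2 + 3 + 3.5 + 1.5 = 12.5 seconds.
Gamma(α, β) with Poisson data over total exposure Σt gives posterior Gamma(α+Σx, β+Σt) = Gamma(238, 59/2).
The posterior predictive for a window of length T is Negative Binomial with variance T·α'·(β'+T)/β'² = 3·238·(65/2)/(3481/4) = 92820/3481.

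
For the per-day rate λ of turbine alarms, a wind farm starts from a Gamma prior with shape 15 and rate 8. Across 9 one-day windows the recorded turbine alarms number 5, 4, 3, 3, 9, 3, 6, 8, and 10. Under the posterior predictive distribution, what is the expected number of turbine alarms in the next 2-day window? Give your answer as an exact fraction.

132/17

Total count: 5 + 4 + 3 + 3 + 9 + 3 + 6 + 8 + 10 = 51.
Total exposure: 9 days.
The Gamma prior is conjugate for the Poisson rate, so λ | data ~ Gamma(15+51, 8+9) = Gamma(66, 17).
Predictive mean over a 2-day window = T·E[λ|data] = 2·66/17 = 132/17.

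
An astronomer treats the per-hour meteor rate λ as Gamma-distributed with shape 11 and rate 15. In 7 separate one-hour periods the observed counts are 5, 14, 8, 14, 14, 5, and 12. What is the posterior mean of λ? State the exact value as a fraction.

Total count: 5 + 14 + 8 + 14 + 14 + 5 + 12 = 72.
Total exposure: 7 hours.
Gamma(α, β) with Poisson data over total exposure Σt gives posterior Gamma(α+Σx, β+Σt) = Gamma(83, 22).
Posterior mean = α'/β' = 83/22.

83/22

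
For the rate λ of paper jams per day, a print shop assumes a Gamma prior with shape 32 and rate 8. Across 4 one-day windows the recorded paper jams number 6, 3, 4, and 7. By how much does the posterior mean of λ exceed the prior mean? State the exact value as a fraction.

1/3

Total count: 6 + 3 + 4 + 7 = 20.
Total exposure: 4 days.
Gamma(α, β) with Poisson data over total exposure Σt gives posterior Gamma(α+Σx, β+Σt) = Gamma(52, 12).
Posterior mean = 52/12 = 13/3; prior mean = 32/8 = 4. Difference = 13/3 − 4 = 1/3.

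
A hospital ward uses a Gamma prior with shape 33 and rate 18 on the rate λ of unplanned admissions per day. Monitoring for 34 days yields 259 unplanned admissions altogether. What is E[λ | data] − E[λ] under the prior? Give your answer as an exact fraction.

295/78

Total count 259 over total exposure 34 days.
Gamma(α, β) with Poisson data over total exposure Σt gives posterior Gamma(α+Σx, β+Σt) = Gamma(292, 52).
Posterior mean = 292/52 = 73/13; prior mean = 33/18 = 11/6. Difference = 73/13 − 11/6 = 295/78.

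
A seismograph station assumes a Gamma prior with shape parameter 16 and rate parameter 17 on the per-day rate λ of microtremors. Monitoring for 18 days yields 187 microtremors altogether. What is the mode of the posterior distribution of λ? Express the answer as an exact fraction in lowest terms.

202/35

Total count 187 over total exposure 18 days.
Gamma(α, β) with Poisson data over total exposure Σt gives posterior Gamma(α+Σx, β+Σt) = Gamma(203, 35).
Posterior mode = (α'−1)/β' = 202/35.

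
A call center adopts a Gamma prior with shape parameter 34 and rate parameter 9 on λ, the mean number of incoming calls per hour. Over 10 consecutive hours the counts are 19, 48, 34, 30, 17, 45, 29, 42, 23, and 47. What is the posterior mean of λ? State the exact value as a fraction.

368/19

Total count: 19 + 48 + 34 + 30 + 17 + 45 + 29 + 42 + 23 + 47 = 334.
Total exposure: 10 hours.
Gamma(α, β) with Poisson data over total exposure Σt gives posterior Gamma(α+Σx, β+Σt) = Gamma(368, 19).
Posterior mean = α'/β' = 368/19.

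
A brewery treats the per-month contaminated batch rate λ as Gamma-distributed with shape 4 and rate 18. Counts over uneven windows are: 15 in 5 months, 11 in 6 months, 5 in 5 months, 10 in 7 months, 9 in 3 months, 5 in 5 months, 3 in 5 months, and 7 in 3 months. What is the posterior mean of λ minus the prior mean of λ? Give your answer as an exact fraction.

Total count: 15 + 11 + 5 + 10 + 9 + 5 + 3 + 7 = 65.
Total exposure: 5 + 6 + 5 + 7 + 3 + 5 + 5 + 3 = 39 months.
By Gamma–Poisson conjugacy, the posterior is Gamma(α + Σx, β + Σt) = Gamma(4 + 65, 18 + 39) = Gamma(69, 57).
Posterior mean = 69/57 = 23/19; prior mean = 4/18 = 2/9. Difference = 23/19 − 2/9 = 169/171.

169/171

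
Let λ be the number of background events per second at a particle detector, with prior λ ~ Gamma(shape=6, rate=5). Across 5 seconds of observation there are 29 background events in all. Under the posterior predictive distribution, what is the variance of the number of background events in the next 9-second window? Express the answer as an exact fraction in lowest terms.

1197/20

Total count 29 over total exposure 5 seconds.
Posterior: α' = 6 + 29 = 35, β' = 5 + 5 = 10.
The posterior predictive for a window of length T is Negative Binomial with variance T·α'·(β'+T)/β'² = 9·35·19/100 = 1197/20.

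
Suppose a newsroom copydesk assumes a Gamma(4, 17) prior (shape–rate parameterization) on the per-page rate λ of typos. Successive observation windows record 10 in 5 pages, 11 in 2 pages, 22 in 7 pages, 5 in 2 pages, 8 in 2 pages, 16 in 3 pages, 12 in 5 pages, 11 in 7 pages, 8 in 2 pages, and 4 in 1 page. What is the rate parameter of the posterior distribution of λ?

Total count: 10 + 11 + 22 + 5 + 8 + 16 + 12 + 11 + 8 + 4 = 107.
Total exposure: 5 + 2 + 7 + 2 + 2 + 3 + 5 + 7 + 2 + 1 = 36 pages.
By Gamma–Poisson conjugacy, the posterior is Gamma(α + Σx, β + Σt) = Gamma(4 + 107, 17 + 36) = Gamma(111, 53).

53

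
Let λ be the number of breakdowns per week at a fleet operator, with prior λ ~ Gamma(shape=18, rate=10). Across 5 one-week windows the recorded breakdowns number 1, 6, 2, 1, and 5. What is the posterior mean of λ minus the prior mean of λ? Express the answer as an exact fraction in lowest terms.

2/5

Total count: 1 + 6 + 2 + 1 + 5 = 15.
Total exposure: 5 weeks.
Gamma(α, β) with Poisson data over total exposure Σt gives posterior Gamma(α+Σx, β+Σt) = Gamma(33, 15).
Posterior mean = 33/15 = 11/5; prior mean = 18/10 = 9/5. Difference = 11/5 − 9/5 = 2/5.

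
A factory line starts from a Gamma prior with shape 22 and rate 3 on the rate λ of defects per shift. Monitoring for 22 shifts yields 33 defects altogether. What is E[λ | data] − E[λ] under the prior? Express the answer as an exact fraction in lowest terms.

-77/15

Total count 33 over total exposure 22 shifts.
Posterior: α' = 22 + 33 = 55, β' = 3 + 22 = 25.
Posterior mean = 55/25 = 11/5; prior mean = 22/3 = 22/3. Difference = 11/5 − 22/3 = -77/15.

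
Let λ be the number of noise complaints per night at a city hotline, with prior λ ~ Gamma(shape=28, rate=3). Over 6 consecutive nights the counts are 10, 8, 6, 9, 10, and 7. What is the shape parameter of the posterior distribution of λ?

78

Total count: 10 + 8 + 6 + 9 + 10 + 7 = 50.
Total exposure: 6 nights.
Conjugate update: add total count to the shape and total exposure to the rate, giving Gamma(78, 9).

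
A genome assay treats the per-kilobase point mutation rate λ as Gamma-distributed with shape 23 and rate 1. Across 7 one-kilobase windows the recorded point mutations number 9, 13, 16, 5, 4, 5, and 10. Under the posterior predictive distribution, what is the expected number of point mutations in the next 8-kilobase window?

Total count: 9 + 13 + 16 + 5 + 4 + 5 + 10 = 62.
Total exposure: 7 kilobases.
The Gamma prior is conjugate for the Poisson rate, so λ | data ~ Gamma(23+62, 1+7) = Gamma(85, 8).
Predictive mean over an 8-kilobase window = T·E[λ|data] = 8·85/8 = 85.

85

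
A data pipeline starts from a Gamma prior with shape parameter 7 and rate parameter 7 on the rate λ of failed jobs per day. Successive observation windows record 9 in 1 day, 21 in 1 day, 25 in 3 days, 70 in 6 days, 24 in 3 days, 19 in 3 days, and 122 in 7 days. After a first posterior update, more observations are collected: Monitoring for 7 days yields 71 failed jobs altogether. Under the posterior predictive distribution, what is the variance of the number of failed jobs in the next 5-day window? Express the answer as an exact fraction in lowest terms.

19780/361

Total count: 9 + 21 + 25 + 70 + 24 + 19 + 122 = 290.
Total exposure: 1 + 1 + 3 + 6 + 3 + 3 + 7 = 24 days.
After the first batch: Gamma(7 + 290, 7 + 24) = Gamma(297, 31).
Total count 71 over total exposure 7 days.
After the second batch: Gamma(297 + 71, 31 + 7) = Gamma(368, 38).
The posterior predictive for a window of length T is Negative Binomial with variance T·α'·(β'+T)/β'² = 5·368·43/1444 = 19780/361.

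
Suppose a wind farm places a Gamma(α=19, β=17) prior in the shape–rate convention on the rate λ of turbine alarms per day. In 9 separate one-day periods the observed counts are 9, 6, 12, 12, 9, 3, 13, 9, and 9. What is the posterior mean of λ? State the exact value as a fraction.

101/26

Total count: 9 + 6 + 12 + 12 + 9 + 3 + 13 + 9 + 9 = 82.
Total exposure: 9 days.
The Gamma prior is conjugate for the Poisson rate, so λ | data ~ Gamma(19+82, 17+9) = Gamma(101, 26).
Posterior mean = α'/β' = 101/26.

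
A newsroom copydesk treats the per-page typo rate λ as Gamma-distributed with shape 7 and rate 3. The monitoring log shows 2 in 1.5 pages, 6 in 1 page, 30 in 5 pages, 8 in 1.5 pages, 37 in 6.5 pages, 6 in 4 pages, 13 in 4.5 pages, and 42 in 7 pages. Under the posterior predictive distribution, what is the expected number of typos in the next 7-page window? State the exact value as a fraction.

Total count: 2 + 6 + 30 + 8 + 37 + 6 + 13 + 42 = 144.
Total exposure: 1.5 + 1 + 5 + 1.5 + 6.5 + 4 + 4.5 + 7 = 31 pages.
Gamma(α, β) with Poisson data over total exposure Σt gives posterior Gamma(α+Σx, β+Σt) = Gamma(151, 34).
Predictive mean over a 7-page window = T·E[λ|data] = 7·151/34 = 1057/34.

1057/34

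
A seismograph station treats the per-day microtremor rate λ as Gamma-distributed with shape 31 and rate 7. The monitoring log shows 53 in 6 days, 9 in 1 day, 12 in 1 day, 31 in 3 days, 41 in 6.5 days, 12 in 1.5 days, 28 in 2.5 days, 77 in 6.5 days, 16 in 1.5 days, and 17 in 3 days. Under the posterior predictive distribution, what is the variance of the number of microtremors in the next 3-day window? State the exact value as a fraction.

Total count: 53 + 9 + 12 + 31 + 41 + 12 + 28 + 77 + 16 + 17 = 296.
Total exposure: 6 + 1 + 1 + 3 + 6.5 + 1.5 + 2.5 + 6.5 + 1.5 + 3 = 32.5 days.
By Gamma–Poisson conjugacy, the posterior is Gamma(α + Σx, β + Σt) = Gamma(31 + 296, 7 + 32.5) = Gamma(327, 79/2).
The posterior predictive for a window of length T is Negative Binomial with variance T·α'·(β'+T)/β'² = 3·327·(85/2)/(6241/4) = 166770/6241.

166770/6241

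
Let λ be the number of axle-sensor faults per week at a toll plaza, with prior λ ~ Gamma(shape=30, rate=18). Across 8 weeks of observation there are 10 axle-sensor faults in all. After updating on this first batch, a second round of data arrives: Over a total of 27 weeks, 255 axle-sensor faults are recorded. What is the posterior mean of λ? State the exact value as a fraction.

Total count 10 over total exposure 8 weeks.
After the first batch: Gamma(30 + 10, 18 + 8) = Gamma(40, 26).
Total count 255 over total exposure 27 weeks.
After the second batch: Gamma(40 + 255, 26 + 27) = Gamma(295, 53).
Posterior mean = α'/β' = 295/53.

295/53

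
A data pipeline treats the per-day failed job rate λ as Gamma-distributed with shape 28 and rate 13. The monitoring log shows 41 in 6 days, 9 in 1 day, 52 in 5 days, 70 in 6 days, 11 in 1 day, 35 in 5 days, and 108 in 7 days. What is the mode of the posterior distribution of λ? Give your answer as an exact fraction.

Total count: 41 + 9 + 52 + 70 + 11 + 35 + 108 = 326.
Total exposure: 6 + 1 + 5 + 6 + 1 + 5 + 7 = 31 days.
By Gamma–Poisson conjugacy, the posterior is Gamma(α + Σx, β + Σt) = Gamma(28 + 326, 13 + 31) = Gamma(354, 44).
Posterior mode = (α'−1)/β' = 353/44.

353/44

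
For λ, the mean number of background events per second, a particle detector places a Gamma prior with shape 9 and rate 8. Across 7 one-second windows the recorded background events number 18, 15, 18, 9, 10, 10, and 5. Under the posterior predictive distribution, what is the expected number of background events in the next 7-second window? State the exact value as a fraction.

Total count: 18 + 15 + 18 + 9 + 10 + 10 + 5 = 85.
Total exposure: 7 seconds.
The Gamma prior is conjugate for the Poisson rate, so λ | data ~ Gamma(9+85, 8+7) = Gamma(94, 15).
Predictive mean over a 7-second window = T·E[λ|data] = 7·94/15 = 658/15.

658/15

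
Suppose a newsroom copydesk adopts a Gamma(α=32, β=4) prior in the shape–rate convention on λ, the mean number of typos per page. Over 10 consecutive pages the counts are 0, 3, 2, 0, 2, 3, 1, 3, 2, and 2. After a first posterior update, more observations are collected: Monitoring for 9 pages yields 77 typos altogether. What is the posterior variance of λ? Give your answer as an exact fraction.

Total count: 0 + 3 + 2 + 0 + 2 + 3 + 1 + 3 + 2 + 2 = 18.
Total exposure: 10 pages.
After the first batch: Gamma(32 + 18, 4 + 10) = Gamma(50, 14).
Total count 77 over total exposure 9 pages.
After the second batch: Gamma(50 + 77, 14 + 9) = Gamma(127, 23).
Posterior variance = α'/β'² = 127/529.

127/529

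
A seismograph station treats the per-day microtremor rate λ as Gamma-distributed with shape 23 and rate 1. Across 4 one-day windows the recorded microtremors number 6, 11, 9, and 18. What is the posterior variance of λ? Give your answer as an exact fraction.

67/25

Total count: 6 + 11 + 9 + 18 = 44.
Total exposure: 4 days.
The Gamma prior is conjugate for the Poisson rate, so λ | data ~ Gamma(23+44, 1+4) = Gamma(67, 5).
Posterior variance = α'/β'² = 67/25.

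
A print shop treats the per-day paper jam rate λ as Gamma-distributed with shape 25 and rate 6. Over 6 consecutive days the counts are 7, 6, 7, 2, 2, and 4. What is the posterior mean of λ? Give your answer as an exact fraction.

53/12

Total count: 7 + 6 + 7 + 2 + 2 + 4 = 28.
Total exposure: 6 days.
By Gamma–Poisson conjugacy, the posterior is Gamma(α + Σx, β + Σt) = Gamma(25 + 28, 6 + 6) = Gamma(53, 12).
Posterior mean = α'/β' = 53/12.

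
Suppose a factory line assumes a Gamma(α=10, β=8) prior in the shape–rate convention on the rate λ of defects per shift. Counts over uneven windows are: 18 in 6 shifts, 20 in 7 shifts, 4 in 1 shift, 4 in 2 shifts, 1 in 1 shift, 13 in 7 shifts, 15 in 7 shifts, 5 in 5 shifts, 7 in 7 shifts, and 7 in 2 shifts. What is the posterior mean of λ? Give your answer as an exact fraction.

Total count: 18 + 20 + 4 + 4 + 1 + 13 + 15 + 5 + 7 + 7 = 94.
Total exposure: 6 + 7 + 1 + 2 + 1 + 7 + 7 + 5 + 7 + 2 = 45 shifts.
Posterior: α' = 10 + 94 = 104, β' = 8 + 45 = 53.
Posterior mean = α'/β' = 104/53.

104/53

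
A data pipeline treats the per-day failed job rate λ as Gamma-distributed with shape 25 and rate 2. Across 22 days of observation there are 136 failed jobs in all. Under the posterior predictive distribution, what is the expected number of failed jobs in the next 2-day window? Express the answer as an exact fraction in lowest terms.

161/12

Total count 136 over total exposure 22 days.
Gamma(α, β) with Poisson data over total exposure Σt gives posterior Gamma(α+Σx, β+Σt) = Gamma(161, 24).
Predictive mean over a 2-day window = T·E[λ|data] = 2·161/24 = 161/12.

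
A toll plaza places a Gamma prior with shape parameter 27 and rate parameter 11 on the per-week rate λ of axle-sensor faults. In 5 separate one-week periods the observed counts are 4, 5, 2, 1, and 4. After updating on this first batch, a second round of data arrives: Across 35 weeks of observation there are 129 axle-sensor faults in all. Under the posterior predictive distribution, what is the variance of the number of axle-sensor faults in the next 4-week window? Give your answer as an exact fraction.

Total count: 4 + 5 + 2 + 1 + 4 = 16.
Total exposure: 5 weeks.
After the first batch: Gamma(27 + 16, 11 + 5) = Gamma(43, 16).
Total count 129 over total exposure 35 weeks.
After the second batch: Gamma(43 + 129, 16 + 35) = Gamma(172, 51).
The posterior predictive for a window of length T is Negative Binomial with variance T·α'·(β'+T)/β'² = 4·172·55/2601 = 37840/2601.

37840/2601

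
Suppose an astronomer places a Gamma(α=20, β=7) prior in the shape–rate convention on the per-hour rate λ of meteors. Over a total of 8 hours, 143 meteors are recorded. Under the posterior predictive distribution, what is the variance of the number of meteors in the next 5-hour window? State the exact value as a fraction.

652/9

Total count 143 over total exposure 8 hours.
The Gamma prior is conjugate for the Poisson rate, so λ | data ~ Gamma(20+143, 7+8) = Gamma(163, 15).
The posterior predictive for a window of length T is Negative Binomial with variance T·α'·(β'+T)/β'² = 5·163·20/225 = 652/9.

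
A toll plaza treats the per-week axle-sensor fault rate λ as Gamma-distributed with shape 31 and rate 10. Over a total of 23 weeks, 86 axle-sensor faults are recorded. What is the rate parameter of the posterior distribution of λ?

33

Total count 86 over total exposure 23 weeks.
By Gamma–Poisson conjugacy, the posterior is Gamma(α + Σx, β + Σt) = Gamma(31 + 86, 10 + 23) = Gamma(117, 33).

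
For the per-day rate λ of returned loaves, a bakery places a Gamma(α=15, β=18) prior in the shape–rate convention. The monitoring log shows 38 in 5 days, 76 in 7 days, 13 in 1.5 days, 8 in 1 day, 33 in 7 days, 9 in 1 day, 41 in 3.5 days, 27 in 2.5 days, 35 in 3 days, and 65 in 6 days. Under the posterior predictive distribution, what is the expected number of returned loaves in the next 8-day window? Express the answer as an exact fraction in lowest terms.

Total count: 38 + 76 + 13 + 8 + 33 + 9 + 41 + 27 + 35 + 65 = 345.
Total exposure: 5 + 7 + 1.5 + 1 + 7 + 1 + 3.5 + 2.5 + 3 + 6 = 37.5 days.
Conjugate update: add total count to the shape and total exposure to the rate, giving Gamma(360, 111/2).
Predictive mean over an 8-day window = T·E[λ|data] = 8·360/(111/2) = 1920/37.

1920/37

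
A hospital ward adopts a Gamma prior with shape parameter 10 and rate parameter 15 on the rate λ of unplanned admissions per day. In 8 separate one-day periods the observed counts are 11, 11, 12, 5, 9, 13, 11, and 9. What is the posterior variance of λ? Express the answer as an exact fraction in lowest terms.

91/529

Total count: 11 + 11 + 12 + 5 + 9 + 13 + 11 + 9 = 81.
Total exposure: 8 days.
By Gamma–Poisson conjugacy, the posterior is Gamma(α + Σx, β + Σt) = Gamma(10 + 81, 15 + 8) = Gamma(91, 23).
Posterior variance = α'/β'² = 91/529.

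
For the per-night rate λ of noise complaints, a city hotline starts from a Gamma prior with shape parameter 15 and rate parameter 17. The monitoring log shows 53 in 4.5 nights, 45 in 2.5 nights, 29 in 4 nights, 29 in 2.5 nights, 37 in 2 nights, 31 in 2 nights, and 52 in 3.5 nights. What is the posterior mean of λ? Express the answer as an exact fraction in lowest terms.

291/38

Total count: 53 + 45 + 29 + 29 + 37 + 31 + 52 = 276.
Total exposure: 4.5 + 2.5 + 4 + 2.5 + 2 + 2 + 3.5 = 21 nights.
Gamma(α, β) with Poisson data over total exposure Σt gives posterior Gamma(α+Σx, β+Σt) = Gamma(291, 38).
Posterior mean = α'/β' = 291/38.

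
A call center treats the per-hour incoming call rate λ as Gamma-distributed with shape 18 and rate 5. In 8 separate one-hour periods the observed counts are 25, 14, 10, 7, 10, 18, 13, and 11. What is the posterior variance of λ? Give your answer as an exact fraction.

Total count: 25 + 14 + 10 + 7 + 10 + 18 + 13 + 11 = 108.
Total exposure: 8 hours.
Gamma(α, β) with Poisson data over total exposure Σt gives posterior Gamma(α+Σx, β+Σt) = Gamma(126, 13).
Posterior variance = α'/β'² = 126/169.

126/169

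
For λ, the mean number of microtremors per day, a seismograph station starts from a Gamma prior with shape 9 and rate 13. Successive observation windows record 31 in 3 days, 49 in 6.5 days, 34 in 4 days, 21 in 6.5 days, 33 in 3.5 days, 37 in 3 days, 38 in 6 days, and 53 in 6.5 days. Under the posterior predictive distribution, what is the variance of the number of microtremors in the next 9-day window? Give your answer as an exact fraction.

167445/2704

Total count: 31 + 49 + 34 + 21 + 33 + 37 + 38 + 53 = 296.
Total exposure: 3 + 6.5 + 4 + 6.5 + 3.5 + 3 + 6 + 6.5 = 39 days.
By Gamma–Poisson conjugacy, the posterior is Gamma(α + Σx, β + Σt) = Gamma(9 + 296, 13 + 39) = Gamma(305, 52).
The posterior predictive for a window of length T is Negative Binomial with variance T·α'·(β'+T)/β'² = 9·305·61/2704 = 167445/2704.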